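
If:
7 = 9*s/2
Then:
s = 14/9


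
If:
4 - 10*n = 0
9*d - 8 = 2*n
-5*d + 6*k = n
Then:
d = 44/45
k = 119/135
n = 2/5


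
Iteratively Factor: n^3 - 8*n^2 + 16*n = (n - 4)*(n^2 - 4*n) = (n - 4)^2*(n)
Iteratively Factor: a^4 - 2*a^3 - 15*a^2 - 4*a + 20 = (a + 2)*(a^3 - 4*a^2 - 7*a + 10) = (a - 5)*(a + 2)*(a^2 + a - 2) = (a - 5)*(a - 1)*(a + 2)*(a + 2)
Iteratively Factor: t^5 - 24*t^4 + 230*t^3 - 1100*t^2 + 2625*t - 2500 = (t - 5)*(t^4 - 19*t^3 + 135*t^2 - 425*t + 500) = (t - 5)^2*(t^3 - 14*t^2 + 65*t - 100) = (t - 5)^3*(t^2 - 9*t + 20) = (t - 5)^3*(t - 4)*(t - 5)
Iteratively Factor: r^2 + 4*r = (r)*(r + 4)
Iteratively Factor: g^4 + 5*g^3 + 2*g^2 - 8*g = (g + 4)*(g^3 + g^2 - 2*g) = g*(g + 4)*(g^2 + g - 2) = g*(g + 2)*(g + 4)*(g - 1)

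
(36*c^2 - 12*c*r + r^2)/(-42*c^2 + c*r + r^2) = (-6*c + r)/(7*c + r)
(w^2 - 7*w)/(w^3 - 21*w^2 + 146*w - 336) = w/(w^2 - 14*w + 48)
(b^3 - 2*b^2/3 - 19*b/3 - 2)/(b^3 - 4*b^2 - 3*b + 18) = (b + 1/3)/(b - 3)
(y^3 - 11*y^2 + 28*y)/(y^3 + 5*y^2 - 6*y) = (y^2 - 11*y + 28)/(y^2 + 5*y - 6)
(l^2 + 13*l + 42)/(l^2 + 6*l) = (l + 7)/l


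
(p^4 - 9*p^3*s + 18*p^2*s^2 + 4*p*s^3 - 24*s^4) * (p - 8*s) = p^5 - 17*p^4*s + 90*p^3*s^2 - 140*p^2*s^3 - 56*p*s^4 + 192*s^5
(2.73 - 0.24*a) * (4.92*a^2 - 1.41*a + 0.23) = -1.1808*a^3 + 13.77*a^2 - 3.9045*a + 0.6279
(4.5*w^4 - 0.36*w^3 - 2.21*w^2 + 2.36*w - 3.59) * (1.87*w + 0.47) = 8.415*w^5 + 1.4418*w^4 - 4.3019*w^3 + 3.3745*w^2 - 5.6041*w - 1.6873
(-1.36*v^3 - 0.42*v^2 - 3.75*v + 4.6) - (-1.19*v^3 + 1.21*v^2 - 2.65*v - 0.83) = -0.17*v^3 - 1.63*v^2 - 1.1*v + 5.43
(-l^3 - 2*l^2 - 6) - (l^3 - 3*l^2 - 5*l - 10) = -2*l^3 + l^2 + 5*l + 4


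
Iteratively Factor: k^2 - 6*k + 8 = (k - 2)*(k - 4)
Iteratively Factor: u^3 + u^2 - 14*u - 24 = (u + 2)*(u^2 - u - 12) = (u - 4)*(u + 2)*(u + 3)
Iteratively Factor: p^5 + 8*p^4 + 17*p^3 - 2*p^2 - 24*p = (p + 3)*(p^4 + 5*p^3 + 2*p^2 - 8*p) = (p - 1)*(p + 3)*(p^3 + 6*p^2 + 8*p) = p*(p - 1)*(p + 3)*(p^2 + 6*p + 8) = p*(p - 1)*(p + 2)*(p + 3)*(p + 4)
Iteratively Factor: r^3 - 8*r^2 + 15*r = (r)*(r^2 - 8*r + 15) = r*(r - 3)*(r - 5)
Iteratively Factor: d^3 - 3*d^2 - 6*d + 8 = (d - 4)*(d^2 + d - 2) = (d - 4)*(d - 1)*(d + 2)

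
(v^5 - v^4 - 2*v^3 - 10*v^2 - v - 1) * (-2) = -2*v^5 + 2*v^4 + 4*v^3 + 20*v^2 + 2*v + 2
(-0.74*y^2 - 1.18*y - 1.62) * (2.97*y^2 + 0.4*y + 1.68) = -2.1978*y^4 - 3.8006*y^3 - 6.5266*y^2 - 2.6304*y - 2.7216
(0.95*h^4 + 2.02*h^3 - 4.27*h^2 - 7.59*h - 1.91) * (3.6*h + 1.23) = 3.42*h^5 + 8.4405*h^4 - 12.8874*h^3 - 32.5761*h^2 - 16.2117*h - 2.3493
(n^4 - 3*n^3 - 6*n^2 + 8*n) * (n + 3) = n^5 - 15*n^3 - 10*n^2 + 24*n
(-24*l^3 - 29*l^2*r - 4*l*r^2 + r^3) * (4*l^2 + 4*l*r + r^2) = -96*l^5 - 212*l^4*r - 156*l^3*r^2 - 41*l^2*r^3 + r^5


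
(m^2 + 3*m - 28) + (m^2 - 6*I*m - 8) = 2*m^2 + 3*m - 6*I*m - 36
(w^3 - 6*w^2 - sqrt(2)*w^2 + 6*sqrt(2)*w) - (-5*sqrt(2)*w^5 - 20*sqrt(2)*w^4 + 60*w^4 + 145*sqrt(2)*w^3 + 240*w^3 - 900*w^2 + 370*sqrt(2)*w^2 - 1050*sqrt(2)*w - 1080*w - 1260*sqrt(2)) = 5*sqrt(2)*w^5 - 60*w^4 + 20*sqrt(2)*w^4 - 239*w^3 - 145*sqrt(2)*w^3 - 371*sqrt(2)*w^2 + 894*w^2 + 1080*w + 1056*sqrt(2)*w + 1260*sqrt(2)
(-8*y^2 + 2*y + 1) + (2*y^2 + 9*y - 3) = -6*y^2 + 11*y - 2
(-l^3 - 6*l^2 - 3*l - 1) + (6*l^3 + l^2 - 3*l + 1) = 5*l^3 - 5*l^2 - 6*l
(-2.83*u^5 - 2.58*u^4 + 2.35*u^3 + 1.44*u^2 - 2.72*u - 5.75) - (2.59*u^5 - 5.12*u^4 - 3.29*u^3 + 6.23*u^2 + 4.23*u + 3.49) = -5.42*u^5 + 2.54*u^4 + 5.64*u^3 - 4.79*u^2 - 6.95*u - 9.24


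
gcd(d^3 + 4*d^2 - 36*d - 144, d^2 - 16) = d + 4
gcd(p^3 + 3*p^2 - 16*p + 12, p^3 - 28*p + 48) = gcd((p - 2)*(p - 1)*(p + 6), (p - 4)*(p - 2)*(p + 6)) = p^2 + 4*p - 12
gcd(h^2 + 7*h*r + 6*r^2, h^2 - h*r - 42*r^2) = h + 6*r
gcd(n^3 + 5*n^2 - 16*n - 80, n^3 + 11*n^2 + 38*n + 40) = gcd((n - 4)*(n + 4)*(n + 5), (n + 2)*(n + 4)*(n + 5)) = n^2 + 9*n + 20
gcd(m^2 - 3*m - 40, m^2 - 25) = m + 5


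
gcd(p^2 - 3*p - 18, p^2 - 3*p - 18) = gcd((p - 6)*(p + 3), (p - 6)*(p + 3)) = p^2 - 3*p - 18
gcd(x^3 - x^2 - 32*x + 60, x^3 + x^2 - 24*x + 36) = x^2 + 4*x - 12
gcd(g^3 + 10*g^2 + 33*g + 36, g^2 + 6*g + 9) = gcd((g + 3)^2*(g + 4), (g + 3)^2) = g^2 + 6*g + 9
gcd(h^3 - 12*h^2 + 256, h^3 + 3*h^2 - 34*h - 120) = h + 4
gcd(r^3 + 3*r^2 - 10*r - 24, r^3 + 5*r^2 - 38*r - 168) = r + 4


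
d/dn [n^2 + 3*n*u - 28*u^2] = 2*n + 3*u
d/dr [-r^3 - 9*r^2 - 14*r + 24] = -3*r^2 - 18*r - 14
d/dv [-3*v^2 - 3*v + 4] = -6*v - 3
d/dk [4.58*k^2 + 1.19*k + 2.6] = 9.16*k + 1.19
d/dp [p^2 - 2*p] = 2*p - 2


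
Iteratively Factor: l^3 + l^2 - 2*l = (l - 1)*(l^2 + 2*l) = l*(l - 1)*(l + 2)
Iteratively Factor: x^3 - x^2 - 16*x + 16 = (x - 4)*(x^2 + 3*x - 4) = (x - 4)*(x - 1)*(x + 4)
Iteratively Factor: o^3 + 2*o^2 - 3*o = (o + 3)*(o^2 - o) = (o - 1)*(o + 3)*(o)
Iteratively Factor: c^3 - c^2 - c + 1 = (c - 1)*(c^2 - 1) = (c - 1)*(c + 1)*(c - 1)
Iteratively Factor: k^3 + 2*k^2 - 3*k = (k)*(k^2 + 2*k - 3) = k*(k - 1)*(k + 3)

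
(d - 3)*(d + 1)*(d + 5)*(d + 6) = d^4 + 9*d^3 + 5*d^2 - 93*d - 90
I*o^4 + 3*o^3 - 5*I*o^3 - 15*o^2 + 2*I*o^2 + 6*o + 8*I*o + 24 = (o - 4)*(o - 2)*(o - 3*I)*(I*o + I)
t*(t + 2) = t^2 + 2*t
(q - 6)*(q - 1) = q^2 - 7*q + 6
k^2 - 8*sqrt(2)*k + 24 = (k - 6*sqrt(2))*(k - 2*sqrt(2))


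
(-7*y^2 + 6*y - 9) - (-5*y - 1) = -7*y^2 + 11*y - 8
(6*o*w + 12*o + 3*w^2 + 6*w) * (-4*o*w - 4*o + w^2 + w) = -24*o^2*w^2 - 72*o^2*w - 48*o^2 - 6*o*w^3 - 18*o*w^2 - 12*o*w + 3*w^4 + 9*w^3 + 6*w^2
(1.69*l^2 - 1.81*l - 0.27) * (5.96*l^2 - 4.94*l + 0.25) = 10.0724*l^4 - 19.1362*l^3 + 7.7547*l^2 + 0.8813*l - 0.0675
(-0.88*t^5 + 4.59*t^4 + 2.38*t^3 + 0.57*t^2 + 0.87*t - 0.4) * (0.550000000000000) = -0.484*t^5 + 2.5245*t^4 + 1.309*t^3 + 0.3135*t^2 + 0.4785*t - 0.22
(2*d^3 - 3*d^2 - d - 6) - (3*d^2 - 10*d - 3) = 2*d^3 - 6*d^2 + 9*d - 3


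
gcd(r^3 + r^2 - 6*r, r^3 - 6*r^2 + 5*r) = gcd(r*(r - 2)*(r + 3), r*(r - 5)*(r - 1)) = r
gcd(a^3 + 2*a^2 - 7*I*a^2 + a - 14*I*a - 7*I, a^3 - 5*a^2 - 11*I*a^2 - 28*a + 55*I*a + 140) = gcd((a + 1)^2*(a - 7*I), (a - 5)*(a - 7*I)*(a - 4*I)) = a - 7*I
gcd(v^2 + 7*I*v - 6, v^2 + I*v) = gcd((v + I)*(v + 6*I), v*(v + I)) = v + I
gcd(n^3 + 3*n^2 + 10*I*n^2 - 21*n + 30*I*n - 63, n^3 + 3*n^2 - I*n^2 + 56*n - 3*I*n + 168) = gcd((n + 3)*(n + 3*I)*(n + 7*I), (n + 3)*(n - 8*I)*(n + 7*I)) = n^2 + n*(3 + 7*I) + 21*I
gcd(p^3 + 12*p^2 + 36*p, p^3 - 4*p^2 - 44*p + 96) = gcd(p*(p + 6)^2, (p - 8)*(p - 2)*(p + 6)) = p + 6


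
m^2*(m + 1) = m^3 + m^2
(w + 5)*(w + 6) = w^2 + 11*w + 30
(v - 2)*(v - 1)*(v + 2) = v^3 - v^2 - 4*v + 4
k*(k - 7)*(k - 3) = k^3 - 10*k^2 + 21*k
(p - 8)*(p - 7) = p^2 - 15*p + 56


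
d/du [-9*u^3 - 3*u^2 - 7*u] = -27*u^2 - 6*u - 7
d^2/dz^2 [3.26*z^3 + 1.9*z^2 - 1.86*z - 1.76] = 19.56*z + 3.8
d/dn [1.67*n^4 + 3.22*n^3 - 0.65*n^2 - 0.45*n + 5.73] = 6.68*n^3 + 9.66*n^2 - 1.3*n - 0.45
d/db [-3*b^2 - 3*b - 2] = -6*b - 3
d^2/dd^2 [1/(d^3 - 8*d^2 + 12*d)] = 2*(d*(8 - 3*d)*(d^2 - 8*d + 12) + (3*d^2 - 16*d + 12)^2)/(d^3*(d^2 - 8*d + 12)^3)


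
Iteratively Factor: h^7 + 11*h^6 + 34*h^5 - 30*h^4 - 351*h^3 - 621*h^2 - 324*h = (h + 3)*(h^6 + 8*h^5 + 10*h^4 - 60*h^3 - 171*h^2 - 108*h) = (h - 3)*(h + 3)*(h^5 + 11*h^4 + 43*h^3 + 69*h^2 + 36*h) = (h - 3)*(h + 3)^2*(h^4 + 8*h^3 + 19*h^2 + 12*h) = (h - 3)*(h + 1)*(h + 3)^2*(h^3 + 7*h^2 + 12*h) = h*(h - 3)*(h + 1)*(h + 3)^2*(h^2 + 7*h + 12) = h*(h - 3)*(h + 1)*(h + 3)^2*(h + 4)*(h + 3)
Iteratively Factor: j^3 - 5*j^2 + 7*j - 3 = (j - 1)*(j^2 - 4*j + 3) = (j - 3)*(j - 1)*(j - 1)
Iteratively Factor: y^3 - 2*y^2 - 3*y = (y)*(y^2 - 2*y - 3) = y*(y + 1)*(y - 3)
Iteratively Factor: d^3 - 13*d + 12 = (d + 4)*(d^2 - 4*d + 3) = (d - 1)*(d + 4)*(d - 3)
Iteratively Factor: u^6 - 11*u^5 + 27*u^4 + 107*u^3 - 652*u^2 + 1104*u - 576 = (u - 3)*(u^5 - 8*u^4 + 3*u^3 + 116*u^2 - 304*u + 192) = (u - 4)*(u - 3)*(u^4 - 4*u^3 - 13*u^2 + 64*u - 48) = (u - 4)*(u - 3)^2*(u^3 - u^2 - 16*u + 16) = (u - 4)*(u - 3)^2*(u + 4)*(u^2 - 5*u + 4) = (u - 4)^2*(u - 3)^2*(u + 4)*(u - 1)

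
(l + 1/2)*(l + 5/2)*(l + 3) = l^3 + 6*l^2 + 41*l/4 + 15/4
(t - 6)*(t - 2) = t^2 - 8*t + 12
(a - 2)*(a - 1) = a^2 - 3*a + 2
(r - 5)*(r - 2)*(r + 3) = r^3 - 4*r^2 - 11*r + 30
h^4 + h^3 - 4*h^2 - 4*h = h*(h - 2)*(h + 1)*(h + 2)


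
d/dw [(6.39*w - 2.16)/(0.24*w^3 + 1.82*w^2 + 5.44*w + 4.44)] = (-3.0672*w^3 - 10.0746*w^2 + 7.8624*w + 40.122)/(0.0576*w^6 + 0.8736*w^5 + 5.9236*w^4 + 21.9328*w^3 + 45.7552*w^2 + 48.3072*w + 19.7136)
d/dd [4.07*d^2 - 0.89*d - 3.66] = 8.14*d - 0.89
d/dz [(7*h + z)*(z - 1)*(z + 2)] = 14*h*z + 7*h + 3*z^2 + 2*z - 2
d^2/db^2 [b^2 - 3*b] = 2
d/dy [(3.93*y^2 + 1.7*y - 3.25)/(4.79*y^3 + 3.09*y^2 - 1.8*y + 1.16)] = (-18.8247*y^4 - 16.286*y^3 + 34.3755*y^2 + 29.2026*y - 3.878)/(22.9441*y^6 + 29.6022*y^5 - 7.6959*y^4 - 0.0112000000000005*y^3 + 10.4088*y^2 - 4.176*y + 1.3456)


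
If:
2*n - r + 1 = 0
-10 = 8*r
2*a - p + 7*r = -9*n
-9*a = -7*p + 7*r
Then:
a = 987/40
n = -9/8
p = 1219/40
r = -5/4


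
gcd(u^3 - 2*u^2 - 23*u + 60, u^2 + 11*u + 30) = u + 5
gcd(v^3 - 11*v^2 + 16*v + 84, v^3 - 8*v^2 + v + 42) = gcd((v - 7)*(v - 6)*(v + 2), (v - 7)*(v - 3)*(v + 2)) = v^2 - 5*v - 14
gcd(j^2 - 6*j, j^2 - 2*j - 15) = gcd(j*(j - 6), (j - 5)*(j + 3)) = 1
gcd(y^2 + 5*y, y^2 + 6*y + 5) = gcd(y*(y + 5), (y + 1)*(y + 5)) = y + 5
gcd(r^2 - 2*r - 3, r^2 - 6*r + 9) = r - 3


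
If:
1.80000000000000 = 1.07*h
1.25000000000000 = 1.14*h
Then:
No Solution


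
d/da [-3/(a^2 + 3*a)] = 3*(2*a + 3)/(a^2*(a + 3)^2)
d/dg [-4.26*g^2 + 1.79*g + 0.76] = 1.79 - 8.52*g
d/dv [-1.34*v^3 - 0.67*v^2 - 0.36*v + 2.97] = -4.02*v^2 - 1.34*v - 0.36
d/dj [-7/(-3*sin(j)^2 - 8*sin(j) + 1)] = -14*(3*sin(j) + 4)*cos(j)/(3*sin(j)^2 + 8*sin(j) - 1)^2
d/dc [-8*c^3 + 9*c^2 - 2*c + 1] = -24*c^2 + 18*c - 2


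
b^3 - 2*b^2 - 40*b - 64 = (b - 8)*(b + 2)*(b + 4)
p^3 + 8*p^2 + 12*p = p*(p + 2)*(p + 6)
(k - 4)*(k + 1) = k^2 - 3*k - 4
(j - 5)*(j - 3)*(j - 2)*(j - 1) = j^4 - 11*j^3 + 41*j^2 - 61*j + 30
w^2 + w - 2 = (w - 1)*(w + 2)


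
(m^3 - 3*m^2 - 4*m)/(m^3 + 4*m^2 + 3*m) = (m - 4)/(m + 3)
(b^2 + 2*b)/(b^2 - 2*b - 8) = b/(b - 4)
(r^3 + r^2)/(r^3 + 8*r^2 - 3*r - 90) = r^2*(r + 1)/(r^3 + 8*r^2 - 3*r - 90)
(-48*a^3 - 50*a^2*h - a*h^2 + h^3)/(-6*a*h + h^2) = (48*a^3 + 50*a^2*h + a*h^2 - h^3)/(h*(6*a - h))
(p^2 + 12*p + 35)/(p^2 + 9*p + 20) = (p + 7)/(p + 4)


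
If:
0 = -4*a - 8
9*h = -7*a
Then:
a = -2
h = 14/9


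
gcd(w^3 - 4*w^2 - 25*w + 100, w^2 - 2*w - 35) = w + 5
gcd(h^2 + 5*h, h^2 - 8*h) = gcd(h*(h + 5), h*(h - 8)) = h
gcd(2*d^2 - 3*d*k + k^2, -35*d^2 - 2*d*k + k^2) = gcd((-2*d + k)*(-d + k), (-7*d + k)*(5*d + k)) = 1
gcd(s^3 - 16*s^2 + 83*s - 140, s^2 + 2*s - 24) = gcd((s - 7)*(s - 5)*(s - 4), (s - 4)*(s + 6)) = s - 4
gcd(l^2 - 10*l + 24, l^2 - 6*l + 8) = l - 4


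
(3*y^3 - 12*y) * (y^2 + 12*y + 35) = 3*y^5 + 36*y^4 + 93*y^3 - 144*y^2 - 420*y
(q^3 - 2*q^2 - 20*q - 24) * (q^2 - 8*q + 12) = q^5 - 10*q^4 + 8*q^3 + 112*q^2 - 48*q - 288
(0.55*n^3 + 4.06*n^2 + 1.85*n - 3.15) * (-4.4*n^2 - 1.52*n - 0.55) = -2.42*n^5 - 18.7*n^4 - 14.6137*n^3 + 8.815*n^2 + 3.7705*n + 1.7325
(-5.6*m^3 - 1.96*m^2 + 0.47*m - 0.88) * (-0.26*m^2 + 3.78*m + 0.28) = 1.456*m^5 - 20.6584*m^4 - 9.099*m^3 + 1.4566*m^2 - 3.1948*m - 0.2464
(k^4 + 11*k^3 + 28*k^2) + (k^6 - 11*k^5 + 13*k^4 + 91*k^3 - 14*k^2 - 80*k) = k^6 - 11*k^5 + 14*k^4 + 102*k^3 + 14*k^2 - 80*k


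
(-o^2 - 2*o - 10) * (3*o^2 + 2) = -3*o^4 - 6*o^3 - 32*o^2 - 4*o - 20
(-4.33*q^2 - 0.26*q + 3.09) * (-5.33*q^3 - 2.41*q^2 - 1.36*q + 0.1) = 23.0789*q^5 + 11.8211*q^4 - 9.9543*q^3 - 7.5263*q^2 - 4.2284*q + 0.309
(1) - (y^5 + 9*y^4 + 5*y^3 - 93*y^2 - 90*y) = -y^5 - 9*y^4 - 5*y^3 + 93*y^2 + 90*y + 1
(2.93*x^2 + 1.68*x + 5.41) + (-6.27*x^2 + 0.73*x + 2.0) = -3.34*x^2 + 2.41*x + 7.41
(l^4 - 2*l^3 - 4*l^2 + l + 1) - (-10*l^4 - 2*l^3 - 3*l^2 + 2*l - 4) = 11*l^4 - l^2 - l + 5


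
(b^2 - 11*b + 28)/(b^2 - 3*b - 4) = (b - 7)/(b + 1)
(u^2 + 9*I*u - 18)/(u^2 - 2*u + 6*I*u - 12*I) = (u + 3*I)/(u - 2)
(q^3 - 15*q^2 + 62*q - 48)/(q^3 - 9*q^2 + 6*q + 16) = (q^2 - 7*q + 6)/(q^2 - q - 2)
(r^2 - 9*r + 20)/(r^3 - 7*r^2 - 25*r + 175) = (r - 4)/(r^2 - 2*r - 35)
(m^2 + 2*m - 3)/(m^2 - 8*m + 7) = (m + 3)/(m - 7)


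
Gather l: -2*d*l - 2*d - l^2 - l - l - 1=-2*d - l^2 + l*(-2*d - 2) - 1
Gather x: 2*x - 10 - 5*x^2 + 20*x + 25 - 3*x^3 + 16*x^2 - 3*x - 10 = -3*x^3 + 11*x^2 + 19*x + 5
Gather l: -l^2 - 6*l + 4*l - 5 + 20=-l^2 - 2*l + 15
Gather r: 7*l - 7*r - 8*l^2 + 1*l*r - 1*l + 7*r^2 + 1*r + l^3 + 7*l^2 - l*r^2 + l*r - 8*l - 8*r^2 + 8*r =l^3 - l^2 - 2*l + r^2*(-l - 1) + r*(2*l + 2)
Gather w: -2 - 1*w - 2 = -w - 4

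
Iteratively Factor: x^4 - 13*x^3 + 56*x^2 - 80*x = (x - 4)*(x^3 - 9*x^2 + 20*x) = (x - 5)*(x - 4)*(x^2 - 4*x) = x*(x - 5)*(x - 4)*(x - 4)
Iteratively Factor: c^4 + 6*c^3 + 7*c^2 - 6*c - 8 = (c + 2)*(c^3 + 4*c^2 - c - 4) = (c + 1)*(c + 2)*(c^2 + 3*c - 4) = (c + 1)*(c + 2)*(c + 4)*(c - 1)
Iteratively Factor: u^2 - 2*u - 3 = (u - 3)*(u + 1)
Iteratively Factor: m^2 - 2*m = (m)*(m - 2)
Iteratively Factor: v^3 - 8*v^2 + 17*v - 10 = (v - 2)*(v^2 - 6*v + 5) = (v - 2)*(v - 1)*(v - 5)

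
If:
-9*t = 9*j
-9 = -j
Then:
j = 9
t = -9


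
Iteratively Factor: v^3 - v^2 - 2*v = (v + 1)*(v^2 - 2*v) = (v - 2)*(v + 1)*(v)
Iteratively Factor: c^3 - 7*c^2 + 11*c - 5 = (c - 5)*(c^2 - 2*c + 1) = (c - 5)*(c - 1)*(c - 1)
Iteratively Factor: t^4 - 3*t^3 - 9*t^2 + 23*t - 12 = (t - 1)*(t^3 - 2*t^2 - 11*t + 12) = (t - 1)*(t + 3)*(t^2 - 5*t + 4) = (t - 4)*(t - 1)*(t + 3)*(t - 1)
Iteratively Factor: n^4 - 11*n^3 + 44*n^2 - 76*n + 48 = (n - 3)*(n^3 - 8*n^2 + 20*n - 16) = (n - 4)*(n - 3)*(n^2 - 4*n + 4) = (n - 4)*(n - 3)*(n - 2)*(n - 2)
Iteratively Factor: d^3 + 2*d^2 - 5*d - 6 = (d + 1)*(d^2 + d - 6) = (d + 1)*(d + 3)*(d - 2)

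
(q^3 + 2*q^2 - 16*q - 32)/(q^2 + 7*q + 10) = (q^2 - 16)/(q + 5)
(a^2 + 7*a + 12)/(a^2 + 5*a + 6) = (a + 4)/(a + 2)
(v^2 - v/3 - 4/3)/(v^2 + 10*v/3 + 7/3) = (3*v - 4)/(3*v + 7)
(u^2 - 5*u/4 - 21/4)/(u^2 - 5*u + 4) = (4*u^2 - 5*u - 21)/(4*(u^2 - 5*u + 4))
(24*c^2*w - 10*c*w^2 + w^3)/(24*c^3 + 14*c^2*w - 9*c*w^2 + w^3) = w/(c + w)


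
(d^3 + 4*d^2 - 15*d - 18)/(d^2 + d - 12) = (d^2 + 7*d + 6)/(d + 4)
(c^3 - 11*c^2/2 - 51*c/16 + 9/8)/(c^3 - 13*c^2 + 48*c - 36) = (c^2 + c/2 - 3/16)/(c^2 - 7*c + 6)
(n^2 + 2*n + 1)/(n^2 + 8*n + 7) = (n + 1)/(n + 7)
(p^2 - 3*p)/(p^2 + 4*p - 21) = p/(p + 7)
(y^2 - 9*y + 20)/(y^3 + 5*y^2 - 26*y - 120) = (y - 4)/(y^2 + 10*y + 24)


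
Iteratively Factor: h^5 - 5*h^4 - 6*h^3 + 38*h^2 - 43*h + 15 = (h - 1)*(h^4 - 4*h^3 - 10*h^2 + 28*h - 15) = (h - 1)^2*(h^3 - 3*h^2 - 13*h + 15) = (h - 1)^3*(h^2 - 2*h - 15) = (h - 1)^3*(h + 3)*(h - 5)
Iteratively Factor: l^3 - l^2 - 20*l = (l - 5)*(l^2 + 4*l) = (l - 5)*(l + 4)*(l)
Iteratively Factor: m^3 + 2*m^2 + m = (m + 1)*(m^2 + m) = (m + 1)^2*(m)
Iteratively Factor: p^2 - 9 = (p - 3)*(p + 3)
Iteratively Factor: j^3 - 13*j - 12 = (j - 4)*(j^2 + 4*j + 3) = (j - 4)*(j + 3)*(j + 1)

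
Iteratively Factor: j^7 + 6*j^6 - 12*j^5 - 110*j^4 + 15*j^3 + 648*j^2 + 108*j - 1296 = (j - 2)*(j^6 + 8*j^5 + 4*j^4 - 102*j^3 - 189*j^2 + 270*j + 648) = (j - 2)*(j + 3)*(j^5 + 5*j^4 - 11*j^3 - 69*j^2 + 18*j + 216) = (j - 2)^2*(j + 3)*(j^4 + 7*j^3 + 3*j^2 - 63*j - 108) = (j - 3)*(j - 2)^2*(j + 3)*(j^3 + 10*j^2 + 33*j + 36) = (j - 3)*(j - 2)^2*(j + 3)^2*(j^2 + 7*j + 12) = (j - 3)*(j - 2)^2*(j + 3)^2*(j + 4)*(j + 3)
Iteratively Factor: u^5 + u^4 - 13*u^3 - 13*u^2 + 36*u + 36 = (u - 3)*(u^4 + 4*u^3 - u^2 - 16*u - 12) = (u - 3)*(u - 2)*(u^3 + 6*u^2 + 11*u + 6) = (u - 3)*(u - 2)*(u + 1)*(u^2 + 5*u + 6) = (u - 3)*(u - 2)*(u + 1)*(u + 2)*(u + 3)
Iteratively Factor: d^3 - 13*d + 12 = (d - 3)*(d^2 + 3*d - 4) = (d - 3)*(d - 1)*(d + 4)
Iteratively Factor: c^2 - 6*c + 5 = (c - 5)*(c - 1)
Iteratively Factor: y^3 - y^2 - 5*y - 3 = (y - 3)*(y^2 + 2*y + 1) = (y - 3)*(y + 1)*(y + 1)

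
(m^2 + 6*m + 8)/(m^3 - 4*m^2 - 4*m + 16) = (m + 4)/(m^2 - 6*m + 8)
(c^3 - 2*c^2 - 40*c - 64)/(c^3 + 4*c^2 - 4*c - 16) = (c - 8)/(c - 2)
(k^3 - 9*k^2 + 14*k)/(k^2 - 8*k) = (k^2 - 9*k + 14)/(k - 8)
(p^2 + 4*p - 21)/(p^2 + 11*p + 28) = (p - 3)/(p + 4)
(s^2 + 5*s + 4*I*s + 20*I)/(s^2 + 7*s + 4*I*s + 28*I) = (s + 5)/(s + 7)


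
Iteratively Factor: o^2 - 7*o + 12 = (o - 4)*(o - 3)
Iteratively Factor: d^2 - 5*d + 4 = (d - 4)*(d - 1)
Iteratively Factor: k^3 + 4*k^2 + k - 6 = (k + 2)*(k^2 + 2*k - 3) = (k + 2)*(k + 3)*(k - 1)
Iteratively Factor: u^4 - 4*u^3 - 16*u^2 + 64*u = (u)*(u^3 - 4*u^2 - 16*u + 64) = u*(u + 4)*(u^2 - 8*u + 16) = u*(u - 4)*(u + 4)*(u - 4)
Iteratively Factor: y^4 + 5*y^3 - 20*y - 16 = (y - 2)*(y^3 + 7*y^2 + 14*y + 8) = (y - 2)*(y + 1)*(y^2 + 6*y + 8) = (y - 2)*(y + 1)*(y + 2)*(y + 4)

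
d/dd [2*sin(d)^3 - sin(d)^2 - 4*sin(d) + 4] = 2*(3*sin(d)^2 - sin(d) - 2)*cos(d)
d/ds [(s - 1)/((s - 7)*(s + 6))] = (-s^2 + 2*s - 43)/(s^4 - 2*s^3 - 83*s^2 + 84*s + 1764)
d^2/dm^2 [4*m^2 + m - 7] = 8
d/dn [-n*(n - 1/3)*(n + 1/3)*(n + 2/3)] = -4*n^3 - 2*n^2 + 2*n/9 + 2/27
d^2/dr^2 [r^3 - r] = 6*r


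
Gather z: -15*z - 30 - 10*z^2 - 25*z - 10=-10*z^2 - 40*z - 40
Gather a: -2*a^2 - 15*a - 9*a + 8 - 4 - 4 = -2*a^2 - 24*a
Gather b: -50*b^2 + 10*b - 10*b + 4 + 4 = 8 - 50*b^2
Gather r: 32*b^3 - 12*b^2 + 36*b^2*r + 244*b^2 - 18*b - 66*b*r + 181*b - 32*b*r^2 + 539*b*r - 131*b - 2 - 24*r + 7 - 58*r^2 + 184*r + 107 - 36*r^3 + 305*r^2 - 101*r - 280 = 32*b^3 + 232*b^2 + 32*b - 36*r^3 + r^2*(247 - 32*b) + r*(36*b^2 + 473*b + 59) - 168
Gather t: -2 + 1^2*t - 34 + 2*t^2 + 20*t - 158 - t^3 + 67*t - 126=-t^3 + 2*t^2 + 88*t - 320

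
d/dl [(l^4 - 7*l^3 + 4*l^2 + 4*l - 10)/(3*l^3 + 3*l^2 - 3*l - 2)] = (3*l^6 + 6*l^5 - 42*l^4 + 10*l^3 + 108*l^2 + 44*l - 38)/(9*l^6 + 18*l^5 - 9*l^4 - 30*l^3 - 3*l^2 + 12*l + 4)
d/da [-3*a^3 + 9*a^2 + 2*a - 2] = -9*a^2 + 18*a + 2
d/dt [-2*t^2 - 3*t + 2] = -4*t - 3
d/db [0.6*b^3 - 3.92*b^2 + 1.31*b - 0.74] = 1.8*b^2 - 7.84*b + 1.31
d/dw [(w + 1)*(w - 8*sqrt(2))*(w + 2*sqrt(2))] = 3*w^2 - 12*sqrt(2)*w + 2*w - 32 - 6*sqrt(2)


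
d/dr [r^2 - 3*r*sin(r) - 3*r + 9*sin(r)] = -3*r*cos(r) + 2*r - 3*sin(r) + 9*cos(r) - 3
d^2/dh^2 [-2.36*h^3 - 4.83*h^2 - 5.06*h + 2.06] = -14.16*h - 9.66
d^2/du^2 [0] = 0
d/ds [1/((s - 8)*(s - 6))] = 2*(7 - s)/(s^4 - 28*s^3 + 292*s^2 - 1344*s + 2304)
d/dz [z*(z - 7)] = 2*z - 7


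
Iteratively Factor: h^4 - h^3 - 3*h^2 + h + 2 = (h - 1)*(h^3 - 3*h - 2) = (h - 1)*(h + 1)*(h^2 - h - 2) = (h - 1)*(h + 1)^2*(h - 2)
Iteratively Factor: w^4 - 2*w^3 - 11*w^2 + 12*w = (w - 4)*(w^3 + 2*w^2 - 3*w) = w*(w - 4)*(w^2 + 2*w - 3) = w*(w - 4)*(w + 3)*(w - 1)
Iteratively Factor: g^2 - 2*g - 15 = (g - 5)*(g + 3)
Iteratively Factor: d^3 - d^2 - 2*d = (d + 1)*(d^2 - 2*d) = d*(d + 1)*(d - 2)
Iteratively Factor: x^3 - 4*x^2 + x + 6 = (x + 1)*(x^2 - 5*x + 6) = (x - 2)*(x + 1)*(x - 3)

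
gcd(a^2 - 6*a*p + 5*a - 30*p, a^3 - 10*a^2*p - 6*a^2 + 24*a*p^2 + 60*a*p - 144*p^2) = -a + 6*p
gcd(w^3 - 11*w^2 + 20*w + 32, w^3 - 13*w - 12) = w^2 - 3*w - 4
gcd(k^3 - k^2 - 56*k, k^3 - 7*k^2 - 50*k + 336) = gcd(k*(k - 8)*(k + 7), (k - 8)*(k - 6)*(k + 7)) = k^2 - k - 56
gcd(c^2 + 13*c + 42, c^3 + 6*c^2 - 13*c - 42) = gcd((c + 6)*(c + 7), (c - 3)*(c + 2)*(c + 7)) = c + 7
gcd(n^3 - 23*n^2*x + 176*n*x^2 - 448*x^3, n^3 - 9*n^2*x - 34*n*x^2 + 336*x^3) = n^2 - 15*n*x + 56*x^2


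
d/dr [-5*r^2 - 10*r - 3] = -10*r - 10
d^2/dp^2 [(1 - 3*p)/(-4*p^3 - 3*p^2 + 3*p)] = 6*(48*p^5 + 4*p^4 - 11*p^3 + 3*p^2 + 9*p - 3)/(p^3*(64*p^6 + 144*p^5 - 36*p^4 - 189*p^3 + 27*p^2 + 81*p - 27))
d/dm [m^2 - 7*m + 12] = 2*m - 7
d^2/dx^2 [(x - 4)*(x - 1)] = 2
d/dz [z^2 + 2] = 2*z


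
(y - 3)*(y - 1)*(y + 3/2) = y^3 - 5*y^2/2 - 3*y + 9/2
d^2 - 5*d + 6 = (d - 3)*(d - 2)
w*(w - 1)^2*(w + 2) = w^4 - 3*w^2 + 2*w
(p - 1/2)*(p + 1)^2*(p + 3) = p^4 + 9*p^3/2 + 9*p^2/2 - p/2 - 3/2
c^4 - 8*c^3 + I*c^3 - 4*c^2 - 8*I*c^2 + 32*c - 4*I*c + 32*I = (c - 8)*(c - 2)*(c + 2)*(c + I)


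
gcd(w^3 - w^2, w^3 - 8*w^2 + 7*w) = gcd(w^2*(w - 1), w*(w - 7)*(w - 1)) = w^2 - w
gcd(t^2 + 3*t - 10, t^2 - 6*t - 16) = 1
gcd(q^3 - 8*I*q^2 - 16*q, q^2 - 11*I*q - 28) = q - 4*I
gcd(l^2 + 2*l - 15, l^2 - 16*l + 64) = 1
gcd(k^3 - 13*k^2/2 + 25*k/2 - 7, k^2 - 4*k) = 1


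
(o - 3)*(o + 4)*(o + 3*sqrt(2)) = o^3 + o^2 + 3*sqrt(2)*o^2 - 12*o + 3*sqrt(2)*o - 36*sqrt(2)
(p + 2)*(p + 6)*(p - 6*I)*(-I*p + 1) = -I*p^4 - 5*p^3 - 8*I*p^3 - 40*p^2 - 18*I*p^2 - 60*p - 48*I*p - 72*I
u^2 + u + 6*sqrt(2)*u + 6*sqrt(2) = (u + 1)*(u + 6*sqrt(2))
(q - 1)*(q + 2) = q^2 + q - 2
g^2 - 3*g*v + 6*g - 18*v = (g + 6)*(g - 3*v)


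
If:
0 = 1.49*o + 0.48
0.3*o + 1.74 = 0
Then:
No Solution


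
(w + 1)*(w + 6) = w^2 + 7*w + 6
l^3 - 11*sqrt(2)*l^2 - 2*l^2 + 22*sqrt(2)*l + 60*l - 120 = (l - 2)*(l - 6*sqrt(2))*(l - 5*sqrt(2))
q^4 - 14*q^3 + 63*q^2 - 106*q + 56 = (q - 7)*(q - 4)*(q - 2)*(q - 1)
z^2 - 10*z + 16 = (z - 8)*(z - 2)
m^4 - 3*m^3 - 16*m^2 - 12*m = m*(m - 6)*(m + 1)*(m + 2)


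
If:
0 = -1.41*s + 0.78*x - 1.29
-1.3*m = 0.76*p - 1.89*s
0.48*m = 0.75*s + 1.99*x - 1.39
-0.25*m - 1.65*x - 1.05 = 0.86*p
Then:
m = 2.35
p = -4.46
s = -0.18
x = 1.33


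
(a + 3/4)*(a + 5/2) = a^2 + 13*a/4 + 15/8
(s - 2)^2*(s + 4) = s^3 - 12*s + 16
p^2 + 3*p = p*(p + 3)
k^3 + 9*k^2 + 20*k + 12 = (k + 1)*(k + 2)*(k + 6)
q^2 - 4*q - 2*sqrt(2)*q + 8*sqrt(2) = (q - 4)*(q - 2*sqrt(2))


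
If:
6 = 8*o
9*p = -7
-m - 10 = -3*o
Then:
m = -31/4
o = 3/4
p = -7/9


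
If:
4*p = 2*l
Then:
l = 2*p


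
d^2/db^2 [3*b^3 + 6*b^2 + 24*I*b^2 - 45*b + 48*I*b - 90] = 18*b + 12 + 48*I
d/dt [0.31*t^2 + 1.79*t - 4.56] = 0.62*t + 1.79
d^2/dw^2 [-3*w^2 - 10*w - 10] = -6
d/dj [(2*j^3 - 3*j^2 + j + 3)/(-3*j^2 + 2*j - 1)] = (-6*j^4 + 8*j^3 - 9*j^2 + 24*j - 7)/(9*j^4 - 12*j^3 + 10*j^2 - 4*j + 1)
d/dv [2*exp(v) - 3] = 2*exp(v)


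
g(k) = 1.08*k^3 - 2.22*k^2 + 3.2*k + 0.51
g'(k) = 3.24*k^2 - 4.44*k + 3.2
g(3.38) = 27.67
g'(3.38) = 25.21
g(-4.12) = -125.89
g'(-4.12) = 76.49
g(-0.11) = 0.13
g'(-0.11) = 3.73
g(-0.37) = -1.03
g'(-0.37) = 5.29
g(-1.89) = -20.76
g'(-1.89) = 23.17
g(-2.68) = -44.80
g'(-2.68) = 38.37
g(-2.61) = -42.17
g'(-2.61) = 36.86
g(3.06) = 20.46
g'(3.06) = 19.95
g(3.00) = 19.29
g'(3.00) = 19.04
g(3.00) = 19.29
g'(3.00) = 19.04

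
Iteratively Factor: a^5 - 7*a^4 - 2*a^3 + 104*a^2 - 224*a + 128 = (a - 2)*(a^4 - 5*a^3 - 12*a^2 + 80*a - 64) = (a - 4)*(a - 2)*(a^3 - a^2 - 16*a + 16) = (a - 4)*(a - 2)*(a + 4)*(a^2 - 5*a + 4) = (a - 4)*(a - 2)*(a - 1)*(a + 4)*(a - 4)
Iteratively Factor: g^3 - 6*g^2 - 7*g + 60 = (g - 5)*(g^2 - g - 12) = (g - 5)*(g + 3)*(g - 4)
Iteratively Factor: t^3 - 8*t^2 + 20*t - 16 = (t - 4)*(t^2 - 4*t + 4) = (t - 4)*(t - 2)*(t - 2)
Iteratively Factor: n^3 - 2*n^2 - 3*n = (n)*(n^2 - 2*n - 3) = n*(n - 3)*(n + 1)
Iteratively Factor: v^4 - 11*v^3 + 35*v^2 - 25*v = (v - 5)*(v^3 - 6*v^2 + 5*v) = v*(v - 5)*(v^2 - 6*v + 5) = v*(v - 5)^2*(v - 1)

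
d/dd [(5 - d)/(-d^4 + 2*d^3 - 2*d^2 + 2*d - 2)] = (d^4 - 2*d^3 + 2*d^2 - 2*d - 2*(d - 5)*(2*d^3 - 3*d^2 + 2*d - 1) + 2)/(d^4 - 2*d^3 + 2*d^2 - 2*d + 2)^2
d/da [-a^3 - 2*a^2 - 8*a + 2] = -3*a^2 - 4*a - 8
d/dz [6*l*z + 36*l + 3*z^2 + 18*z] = 6*l + 6*z + 18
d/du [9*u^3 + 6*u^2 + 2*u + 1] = 27*u^2 + 12*u + 2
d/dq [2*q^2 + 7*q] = 4*q + 7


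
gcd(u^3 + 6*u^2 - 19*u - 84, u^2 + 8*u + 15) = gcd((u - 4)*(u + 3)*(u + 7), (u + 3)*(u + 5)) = u + 3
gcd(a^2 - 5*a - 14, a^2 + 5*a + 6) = a + 2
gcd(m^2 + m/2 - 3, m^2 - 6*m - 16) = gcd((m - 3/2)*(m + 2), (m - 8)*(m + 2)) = m + 2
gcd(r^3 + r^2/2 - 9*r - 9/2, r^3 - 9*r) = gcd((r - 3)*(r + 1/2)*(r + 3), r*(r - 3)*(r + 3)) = r^2 - 9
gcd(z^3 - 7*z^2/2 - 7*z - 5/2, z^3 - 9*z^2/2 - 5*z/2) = z^2 - 9*z/2 - 5/2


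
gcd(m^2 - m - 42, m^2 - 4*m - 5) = 1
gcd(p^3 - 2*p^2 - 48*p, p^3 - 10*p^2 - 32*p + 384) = p^2 - 2*p - 48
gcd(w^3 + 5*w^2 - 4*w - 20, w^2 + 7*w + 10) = w^2 + 7*w + 10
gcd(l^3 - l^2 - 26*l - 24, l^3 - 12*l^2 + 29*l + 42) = l^2 - 5*l - 6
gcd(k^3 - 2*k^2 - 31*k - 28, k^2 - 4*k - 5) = k + 1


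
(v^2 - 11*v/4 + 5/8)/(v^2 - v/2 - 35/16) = 2*(-8*v^2 + 22*v - 5)/(-16*v^2 + 8*v + 35)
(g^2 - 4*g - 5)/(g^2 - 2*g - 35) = (-g^2 + 4*g + 5)/(-g^2 + 2*g + 35)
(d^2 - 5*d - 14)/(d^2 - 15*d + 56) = (d + 2)/(d - 8)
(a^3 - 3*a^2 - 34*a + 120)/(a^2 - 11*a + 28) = (a^2 + a - 30)/(a - 7)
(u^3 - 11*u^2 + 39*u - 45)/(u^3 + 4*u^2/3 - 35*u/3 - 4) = 3*(u^2 - 8*u + 15)/(3*u^2 + 13*u + 4)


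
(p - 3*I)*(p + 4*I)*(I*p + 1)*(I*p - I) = -p^4 + p^3 - 13*p^2 + 13*p + 12*I*p - 12*I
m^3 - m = m*(m - 1)*(m + 1)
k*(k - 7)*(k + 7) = k^3 - 49*k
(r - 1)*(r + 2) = r^2 + r - 2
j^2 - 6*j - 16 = (j - 8)*(j + 2)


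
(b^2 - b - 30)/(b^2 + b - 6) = (b^2 - b - 30)/(b^2 + b - 6)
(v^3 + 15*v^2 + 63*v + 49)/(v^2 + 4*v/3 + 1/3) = 3*(v^2 + 14*v + 49)/(3*v + 1)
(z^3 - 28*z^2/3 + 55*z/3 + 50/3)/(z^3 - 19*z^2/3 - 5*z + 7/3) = (3*z^3 - 28*z^2 + 55*z + 50)/(3*z^3 - 19*z^2 - 15*z + 7)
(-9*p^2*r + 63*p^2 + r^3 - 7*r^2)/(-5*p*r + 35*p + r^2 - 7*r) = (9*p^2 - r^2)/(5*p - r)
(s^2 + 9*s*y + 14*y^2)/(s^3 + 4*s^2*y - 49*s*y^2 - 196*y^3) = (-s - 2*y)/(-s^2 + 3*s*y + 28*y^2)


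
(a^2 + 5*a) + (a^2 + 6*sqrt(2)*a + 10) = 2*a^2 + 5*a + 6*sqrt(2)*a + 10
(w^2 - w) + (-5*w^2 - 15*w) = -4*w^2 - 16*w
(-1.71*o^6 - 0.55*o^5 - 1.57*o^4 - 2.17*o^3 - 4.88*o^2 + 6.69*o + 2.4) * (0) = 0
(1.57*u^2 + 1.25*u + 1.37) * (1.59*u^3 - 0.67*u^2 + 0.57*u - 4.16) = 2.4963*u^5 + 0.9356*u^4 + 2.2357*u^3 - 6.7366*u^2 - 4.4191*u - 5.6992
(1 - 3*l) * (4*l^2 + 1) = -12*l^3 + 4*l^2 - 3*l + 1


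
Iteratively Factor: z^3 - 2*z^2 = (z - 2)*(z^2) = z*(z - 2)*(z)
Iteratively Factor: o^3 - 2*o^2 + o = (o - 1)*(o^2 - o) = (o - 1)^2*(o)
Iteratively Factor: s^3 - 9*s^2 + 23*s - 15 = (s - 5)*(s^2 - 4*s + 3) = (s - 5)*(s - 1)*(s - 3)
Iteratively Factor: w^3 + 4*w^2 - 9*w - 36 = (w + 4)*(w^2 - 9) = (w + 3)*(w + 4)*(w - 3)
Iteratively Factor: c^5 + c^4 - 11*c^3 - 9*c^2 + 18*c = (c)*(c^4 + c^3 - 11*c^2 - 9*c + 18) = c*(c - 3)*(c^3 + 4*c^2 + c - 6) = c*(c - 3)*(c - 1)*(c^2 + 5*c + 6) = c*(c - 3)*(c - 1)*(c + 2)*(c + 3)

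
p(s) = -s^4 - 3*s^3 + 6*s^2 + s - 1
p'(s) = -4*s^3 - 9*s^2 + 12*s + 1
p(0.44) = 0.31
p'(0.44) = 4.20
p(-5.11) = -130.98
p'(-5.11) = 238.40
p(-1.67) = 20.26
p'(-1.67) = -25.51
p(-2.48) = 41.35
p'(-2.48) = -23.10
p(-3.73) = 40.86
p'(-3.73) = 38.60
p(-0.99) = 5.84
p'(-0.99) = -15.82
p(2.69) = -65.65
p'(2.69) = -109.71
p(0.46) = 0.39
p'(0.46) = 4.23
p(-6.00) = -439.00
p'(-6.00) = 469.00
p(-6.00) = -439.00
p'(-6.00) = 469.00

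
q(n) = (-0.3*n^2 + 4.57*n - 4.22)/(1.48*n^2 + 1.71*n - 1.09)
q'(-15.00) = -0.02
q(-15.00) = -0.46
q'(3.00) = -0.08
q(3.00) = 0.39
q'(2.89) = -0.08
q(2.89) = 0.40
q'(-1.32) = -47.07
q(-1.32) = 14.02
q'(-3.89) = -0.74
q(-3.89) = -1.81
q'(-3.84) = -0.77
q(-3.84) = -1.85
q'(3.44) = -0.08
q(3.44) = 0.36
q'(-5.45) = -0.25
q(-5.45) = -1.13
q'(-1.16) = -19.48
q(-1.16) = 9.17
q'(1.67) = 0.11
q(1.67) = 0.44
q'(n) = (4.57 - 0.6*n)/(1.48*n^2 + 1.71*n - 1.09) + (-2.96*n - 1.71)*(-0.3*n^2 + 4.57*n - 4.22)/(1.48*n^2 + 1.71*n - 1.09)^2 = (-7.2766*n^2 + 13.1452*n + 2.2349)/(2.1904*n^4 + 5.0616*n^3 - 0.302300000000001*n^2 - 3.7278*n + 1.1881)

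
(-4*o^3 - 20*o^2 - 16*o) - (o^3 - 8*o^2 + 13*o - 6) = -5*o^3 - 12*o^2 - 29*o + 6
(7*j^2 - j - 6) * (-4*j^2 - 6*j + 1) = -28*j^4 - 38*j^3 + 37*j^2 + 35*j - 6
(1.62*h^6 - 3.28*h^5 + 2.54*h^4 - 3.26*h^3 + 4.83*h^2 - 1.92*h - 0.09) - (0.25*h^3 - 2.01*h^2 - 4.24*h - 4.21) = 1.62*h^6 - 3.28*h^5 + 2.54*h^4 - 3.51*h^3 + 6.84*h^2 + 2.32*h + 4.12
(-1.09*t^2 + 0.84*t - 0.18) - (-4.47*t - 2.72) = -1.09*t^2 + 5.31*t + 2.54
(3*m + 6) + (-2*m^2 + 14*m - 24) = -2*m^2 + 17*m - 18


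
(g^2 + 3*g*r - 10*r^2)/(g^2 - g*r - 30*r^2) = (-g + 2*r)/(-g + 6*r)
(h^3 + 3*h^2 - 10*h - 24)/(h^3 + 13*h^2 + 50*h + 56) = (h - 3)/(h + 7)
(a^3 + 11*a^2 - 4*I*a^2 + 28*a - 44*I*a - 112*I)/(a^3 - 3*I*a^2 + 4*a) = (a^2 + 11*a + 28)/(a*(a + I))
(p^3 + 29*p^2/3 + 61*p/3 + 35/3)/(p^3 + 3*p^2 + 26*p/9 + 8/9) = 3*(3*p^2 + 26*p + 35)/(9*p^2 + 18*p + 8)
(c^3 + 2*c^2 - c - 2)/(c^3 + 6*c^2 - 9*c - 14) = (c^2 + c - 2)/(c^2 + 5*c - 14)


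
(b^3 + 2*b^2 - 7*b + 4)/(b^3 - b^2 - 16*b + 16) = (b - 1)/(b - 4)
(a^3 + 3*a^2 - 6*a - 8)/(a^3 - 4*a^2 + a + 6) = (a + 4)/(a - 3)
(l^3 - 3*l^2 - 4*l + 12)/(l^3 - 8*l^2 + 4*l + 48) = (l^2 - 5*l + 6)/(l^2 - 10*l + 24)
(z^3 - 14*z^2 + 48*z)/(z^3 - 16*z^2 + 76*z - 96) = z/(z - 2)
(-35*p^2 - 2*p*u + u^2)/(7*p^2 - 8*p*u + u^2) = (-5*p - u)/(p - u)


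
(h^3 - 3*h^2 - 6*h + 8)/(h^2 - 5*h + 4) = h + 2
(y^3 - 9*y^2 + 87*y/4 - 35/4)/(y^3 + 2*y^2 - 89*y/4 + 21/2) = (y - 5)/(y + 6)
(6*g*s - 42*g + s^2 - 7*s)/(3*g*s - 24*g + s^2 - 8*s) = (6*g*s - 42*g + s^2 - 7*s)/(3*g*s - 24*g + s^2 - 8*s)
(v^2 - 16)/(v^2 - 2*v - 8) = (v + 4)/(v + 2)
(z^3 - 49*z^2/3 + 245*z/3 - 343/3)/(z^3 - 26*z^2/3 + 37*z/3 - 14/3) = (3*z^2 - 28*z + 49)/(3*z^2 - 5*z + 2)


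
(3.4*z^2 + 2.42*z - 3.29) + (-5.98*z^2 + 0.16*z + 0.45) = -2.58*z^2 + 2.58*z - 2.84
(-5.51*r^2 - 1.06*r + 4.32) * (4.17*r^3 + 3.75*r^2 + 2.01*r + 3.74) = -22.9767*r^5 - 25.0827*r^4 + 2.9643*r^3 - 6.538*r^2 + 4.7188*r + 16.1568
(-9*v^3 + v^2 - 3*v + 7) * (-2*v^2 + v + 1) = 18*v^5 - 11*v^4 - 2*v^3 - 16*v^2 + 4*v + 7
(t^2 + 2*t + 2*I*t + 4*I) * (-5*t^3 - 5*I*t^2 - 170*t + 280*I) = -5*t^5 - 10*t^4 - 15*I*t^4 - 160*t^3 - 30*I*t^3 - 320*t^2 - 60*I*t^2 - 560*t - 120*I*t - 1120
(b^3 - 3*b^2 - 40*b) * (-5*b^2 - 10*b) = -5*b^5 + 5*b^4 + 230*b^3 + 400*b^2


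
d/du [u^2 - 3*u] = 2*u - 3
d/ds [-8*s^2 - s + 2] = -16*s - 1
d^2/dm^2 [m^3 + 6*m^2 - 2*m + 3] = 6*m + 12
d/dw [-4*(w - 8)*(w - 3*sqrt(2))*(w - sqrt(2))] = -12*w^2 + 32*sqrt(2)*w + 64*w - 128*sqrt(2) - 24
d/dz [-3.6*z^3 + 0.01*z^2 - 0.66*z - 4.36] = -10.8*z^2 + 0.02*z - 0.66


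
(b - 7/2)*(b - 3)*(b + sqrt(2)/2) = b^3 - 13*b^2/2 + sqrt(2)*b^2/2 - 13*sqrt(2)*b/4 + 21*b/2 + 21*sqrt(2)/4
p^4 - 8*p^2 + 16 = (p - 2)^2*(p + 2)^2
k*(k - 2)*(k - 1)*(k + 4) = k^4 + k^3 - 10*k^2 + 8*k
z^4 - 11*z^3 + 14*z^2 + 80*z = z*(z - 8)*(z - 5)*(z + 2)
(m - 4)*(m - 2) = m^2 - 6*m + 8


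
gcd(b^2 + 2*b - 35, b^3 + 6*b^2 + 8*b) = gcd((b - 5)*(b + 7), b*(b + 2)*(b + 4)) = 1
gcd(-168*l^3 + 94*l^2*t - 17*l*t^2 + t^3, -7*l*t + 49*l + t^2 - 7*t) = -7*l + t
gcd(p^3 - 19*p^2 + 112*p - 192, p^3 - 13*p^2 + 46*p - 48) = p^2 - 11*p + 24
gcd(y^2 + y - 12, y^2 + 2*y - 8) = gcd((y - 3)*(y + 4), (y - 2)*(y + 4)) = y + 4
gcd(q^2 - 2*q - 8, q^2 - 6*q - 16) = q + 2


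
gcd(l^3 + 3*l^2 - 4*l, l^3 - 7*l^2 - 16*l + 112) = l + 4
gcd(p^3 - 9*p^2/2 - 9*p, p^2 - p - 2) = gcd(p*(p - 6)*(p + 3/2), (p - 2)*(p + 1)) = 1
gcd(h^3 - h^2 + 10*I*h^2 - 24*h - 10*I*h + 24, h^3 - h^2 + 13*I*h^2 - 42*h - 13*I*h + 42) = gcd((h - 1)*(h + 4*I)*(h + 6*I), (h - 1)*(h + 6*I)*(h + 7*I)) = h^2 + h*(-1 + 6*I) - 6*I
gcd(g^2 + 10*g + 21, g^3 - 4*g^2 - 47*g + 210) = g + 7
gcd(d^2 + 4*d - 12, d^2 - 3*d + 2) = d - 2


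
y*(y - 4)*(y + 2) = y^3 - 2*y^2 - 8*y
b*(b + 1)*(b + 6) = b^3 + 7*b^2 + 6*b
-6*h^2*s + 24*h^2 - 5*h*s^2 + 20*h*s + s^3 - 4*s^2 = (-6*h + s)*(h + s)*(s - 4)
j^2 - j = j*(j - 1)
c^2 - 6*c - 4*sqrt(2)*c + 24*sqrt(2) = (c - 6)*(c - 4*sqrt(2))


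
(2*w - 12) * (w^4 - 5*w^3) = 2*w^5 - 22*w^4 + 60*w^3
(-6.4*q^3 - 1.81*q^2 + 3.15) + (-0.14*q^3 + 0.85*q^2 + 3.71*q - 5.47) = -6.54*q^3 - 0.96*q^2 + 3.71*q - 2.32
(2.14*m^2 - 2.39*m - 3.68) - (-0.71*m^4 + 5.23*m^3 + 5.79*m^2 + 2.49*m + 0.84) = 0.71*m^4 - 5.23*m^3 - 3.65*m^2 - 4.88*m - 4.52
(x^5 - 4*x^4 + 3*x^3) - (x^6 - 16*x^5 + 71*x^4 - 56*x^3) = -x^6 + 17*x^5 - 75*x^4 + 59*x^3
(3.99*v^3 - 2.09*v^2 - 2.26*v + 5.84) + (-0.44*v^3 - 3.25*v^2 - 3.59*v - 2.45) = 3.55*v^3 - 5.34*v^2 - 5.85*v + 3.39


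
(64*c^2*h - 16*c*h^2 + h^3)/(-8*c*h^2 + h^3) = (-8*c + h)/h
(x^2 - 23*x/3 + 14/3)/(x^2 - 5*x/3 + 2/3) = (x - 7)/(x - 1)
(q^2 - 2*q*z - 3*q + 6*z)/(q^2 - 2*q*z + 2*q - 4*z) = (q - 3)/(q + 2)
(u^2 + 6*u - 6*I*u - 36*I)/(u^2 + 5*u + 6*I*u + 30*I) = (u^2 + 6*u*(1 - I) - 36*I)/(u^2 + u*(5 + 6*I) + 30*I)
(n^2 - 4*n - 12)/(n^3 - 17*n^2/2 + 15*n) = 2*(n + 2)/(n*(2*n - 5))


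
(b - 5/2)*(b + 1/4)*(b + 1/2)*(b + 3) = b^4 + 5*b^3/4 - 7*b^2 - 89*b/16 - 15/16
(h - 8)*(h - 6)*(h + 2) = h^3 - 12*h^2 + 20*h + 96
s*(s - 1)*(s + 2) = s^3 + s^2 - 2*s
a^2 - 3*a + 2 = (a - 2)*(a - 1)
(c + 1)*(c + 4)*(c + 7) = c^3 + 12*c^2 + 39*c + 28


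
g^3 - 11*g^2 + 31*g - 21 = (g - 7)*(g - 3)*(g - 1)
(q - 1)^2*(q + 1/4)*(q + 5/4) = q^4 - q^3/2 - 27*q^2/16 + 7*q/8 + 5/16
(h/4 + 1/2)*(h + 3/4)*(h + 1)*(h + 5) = h^4/4 + 35*h^3/16 + 23*h^2/4 + 91*h/16 + 15/8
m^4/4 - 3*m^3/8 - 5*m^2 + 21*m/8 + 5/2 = (m/4 + 1)*(m - 5)*(m - 1)*(m + 1/2)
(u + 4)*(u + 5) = u^2 + 9*u + 20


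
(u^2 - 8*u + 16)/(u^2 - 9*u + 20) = (u - 4)/(u - 5)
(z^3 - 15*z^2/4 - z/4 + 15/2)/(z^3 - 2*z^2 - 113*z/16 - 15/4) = 4*(z^2 - 5*z + 6)/(4*z^2 - 13*z - 12)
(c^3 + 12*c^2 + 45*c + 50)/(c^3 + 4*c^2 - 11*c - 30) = (c + 5)/(c - 3)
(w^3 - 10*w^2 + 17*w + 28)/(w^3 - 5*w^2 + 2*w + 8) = (w - 7)/(w - 2)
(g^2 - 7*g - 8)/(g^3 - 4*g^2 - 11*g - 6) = (g - 8)/(g^2 - 5*g - 6)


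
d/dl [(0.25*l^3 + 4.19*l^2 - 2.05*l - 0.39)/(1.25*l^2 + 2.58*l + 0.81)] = (0.3125*l^4 + 1.29*l^3 + 13.9802*l^2 + 7.7628*l - 0.6543)/(1.5625*l^4 + 6.45*l^3 + 8.6814*l^2 + 4.1796*l + 0.6561)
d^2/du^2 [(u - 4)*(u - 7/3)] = 2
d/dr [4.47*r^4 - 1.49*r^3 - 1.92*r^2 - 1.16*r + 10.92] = 17.88*r^3 - 4.47*r^2 - 3.84*r - 1.16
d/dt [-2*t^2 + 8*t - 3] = 8 - 4*t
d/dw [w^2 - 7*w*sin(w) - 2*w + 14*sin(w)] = -7*w*cos(w) + 2*w - 7*sin(w) + 14*cos(w) - 2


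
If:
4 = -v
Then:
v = -4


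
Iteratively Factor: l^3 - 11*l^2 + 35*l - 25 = (l - 5)*(l^2 - 6*l + 5) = (l - 5)*(l - 1)*(l - 5)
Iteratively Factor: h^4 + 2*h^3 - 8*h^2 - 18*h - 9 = (h + 1)*(h^3 + h^2 - 9*h - 9) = (h - 3)*(h + 1)*(h^2 + 4*h + 3) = (h - 3)*(h + 1)^2*(h + 3)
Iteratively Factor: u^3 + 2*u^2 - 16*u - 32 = (u + 4)*(u^2 - 2*u - 8) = (u - 4)*(u + 4)*(u + 2)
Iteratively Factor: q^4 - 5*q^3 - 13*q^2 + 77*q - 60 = (q - 5)*(q^3 - 13*q + 12) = (q - 5)*(q + 4)*(q^2 - 4*q + 3) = (q - 5)*(q - 1)*(q + 4)*(q - 3)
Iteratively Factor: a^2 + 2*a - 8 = (a - 2)*(a + 4)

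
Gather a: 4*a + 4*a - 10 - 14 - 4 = 8*a - 28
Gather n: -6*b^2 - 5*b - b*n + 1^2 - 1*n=-6*b^2 - 5*b + n*(-b - 1) + 1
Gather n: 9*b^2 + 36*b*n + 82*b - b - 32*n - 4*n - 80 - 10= 9*b^2 + 81*b + n*(36*b - 36) - 90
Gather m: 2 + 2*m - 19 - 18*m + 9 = -16*m - 8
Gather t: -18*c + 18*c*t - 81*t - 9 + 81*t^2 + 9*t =-18*c + 81*t^2 + t*(18*c - 72) - 9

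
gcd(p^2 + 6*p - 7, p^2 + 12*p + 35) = p + 7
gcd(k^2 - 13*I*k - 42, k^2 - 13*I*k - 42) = k^2 - 13*I*k - 42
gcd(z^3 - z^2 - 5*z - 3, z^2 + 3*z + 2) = z + 1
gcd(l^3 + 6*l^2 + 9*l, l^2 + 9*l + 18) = l + 3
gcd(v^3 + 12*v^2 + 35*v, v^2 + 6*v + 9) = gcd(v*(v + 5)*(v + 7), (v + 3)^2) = 1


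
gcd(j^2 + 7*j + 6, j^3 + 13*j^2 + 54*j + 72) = j + 6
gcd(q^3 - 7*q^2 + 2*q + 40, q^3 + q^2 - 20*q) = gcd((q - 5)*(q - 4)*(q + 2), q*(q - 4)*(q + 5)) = q - 4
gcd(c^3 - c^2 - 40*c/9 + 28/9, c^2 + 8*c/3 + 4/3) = c + 2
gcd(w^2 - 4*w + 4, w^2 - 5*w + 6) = w - 2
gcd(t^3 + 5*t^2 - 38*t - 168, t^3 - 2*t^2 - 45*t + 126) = t^2 + t - 42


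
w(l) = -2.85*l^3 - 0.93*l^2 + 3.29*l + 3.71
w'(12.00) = -1250.23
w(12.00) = -5015.53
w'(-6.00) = -293.35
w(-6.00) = 566.09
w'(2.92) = -75.04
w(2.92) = -65.57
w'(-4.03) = -128.07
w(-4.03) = 161.88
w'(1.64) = -22.76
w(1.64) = -5.97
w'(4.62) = -187.80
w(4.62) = -281.98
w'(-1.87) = -23.13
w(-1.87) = 12.94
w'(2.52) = -55.69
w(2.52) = -39.51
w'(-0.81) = -0.81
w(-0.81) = 1.95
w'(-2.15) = -32.23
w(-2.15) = 20.66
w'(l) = -8.55*l^2 - 1.86*l + 3.29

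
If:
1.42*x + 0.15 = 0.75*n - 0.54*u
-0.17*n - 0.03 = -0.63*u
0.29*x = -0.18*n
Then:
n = 0.12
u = 0.08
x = -0.07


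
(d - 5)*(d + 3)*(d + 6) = d^3 + 4*d^2 - 27*d - 90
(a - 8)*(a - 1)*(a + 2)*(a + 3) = a^4 - 4*a^3 - 31*a^2 - 14*a + 48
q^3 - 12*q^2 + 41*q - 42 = (q - 7)*(q - 3)*(q - 2)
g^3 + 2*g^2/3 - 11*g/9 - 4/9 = (g - 1)*(g + 1/3)*(g + 4/3)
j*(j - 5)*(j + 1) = j^3 - 4*j^2 - 5*j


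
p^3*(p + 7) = p^4 + 7*p^3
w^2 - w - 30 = (w - 6)*(w + 5)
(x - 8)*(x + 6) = x^2 - 2*x - 48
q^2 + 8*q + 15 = (q + 3)*(q + 5)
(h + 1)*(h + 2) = h^2 + 3*h + 2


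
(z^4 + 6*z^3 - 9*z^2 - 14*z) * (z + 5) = z^5 + 11*z^4 + 21*z^3 - 59*z^2 - 70*z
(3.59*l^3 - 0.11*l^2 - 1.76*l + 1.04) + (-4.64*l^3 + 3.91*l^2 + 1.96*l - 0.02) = -1.05*l^3 + 3.8*l^2 + 0.2*l + 1.02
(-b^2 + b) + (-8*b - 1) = -b^2 - 7*b - 1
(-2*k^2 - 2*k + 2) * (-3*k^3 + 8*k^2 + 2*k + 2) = 6*k^5 - 10*k^4 - 26*k^3 + 8*k^2 + 4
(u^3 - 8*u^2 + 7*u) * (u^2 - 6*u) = u^5 - 14*u^4 + 55*u^3 - 42*u^2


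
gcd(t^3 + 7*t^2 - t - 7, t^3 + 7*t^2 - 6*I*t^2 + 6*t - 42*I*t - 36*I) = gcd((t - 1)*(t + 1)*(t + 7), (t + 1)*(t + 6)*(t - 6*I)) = t + 1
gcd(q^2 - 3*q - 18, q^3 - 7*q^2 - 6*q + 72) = q^2 - 3*q - 18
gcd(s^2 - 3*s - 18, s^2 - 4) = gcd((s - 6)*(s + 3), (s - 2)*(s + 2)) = 1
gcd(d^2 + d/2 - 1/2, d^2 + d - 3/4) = d - 1/2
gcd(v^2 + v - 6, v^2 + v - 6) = v^2 + v - 6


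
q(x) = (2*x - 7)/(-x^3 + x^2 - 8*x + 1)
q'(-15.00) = 0.00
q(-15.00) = -0.00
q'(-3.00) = -0.11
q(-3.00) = -0.21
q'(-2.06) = -0.23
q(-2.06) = -0.37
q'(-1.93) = -0.26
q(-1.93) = -0.40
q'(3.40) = -0.04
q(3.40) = 0.00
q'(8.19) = 0.00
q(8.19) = -0.02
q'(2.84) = -0.08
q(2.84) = 0.04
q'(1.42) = -0.55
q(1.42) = 0.37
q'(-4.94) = -0.03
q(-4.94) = -0.09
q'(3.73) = -0.03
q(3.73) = -0.01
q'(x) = (2*x - 7)*(3*x^2 - 2*x + 8)/(-x^3 + x^2 - 8*x + 1)^2 + 2/(-x^3 + x^2 - 8*x + 1)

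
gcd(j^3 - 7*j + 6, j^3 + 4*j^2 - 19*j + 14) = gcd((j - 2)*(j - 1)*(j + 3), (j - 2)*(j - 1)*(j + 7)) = j^2 - 3*j + 2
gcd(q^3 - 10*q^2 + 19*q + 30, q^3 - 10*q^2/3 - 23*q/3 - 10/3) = q^2 - 4*q - 5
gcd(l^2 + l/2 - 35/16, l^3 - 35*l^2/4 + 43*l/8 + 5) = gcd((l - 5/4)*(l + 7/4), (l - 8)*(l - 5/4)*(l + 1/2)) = l - 5/4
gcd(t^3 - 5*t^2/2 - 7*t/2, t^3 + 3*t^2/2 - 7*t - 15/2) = t + 1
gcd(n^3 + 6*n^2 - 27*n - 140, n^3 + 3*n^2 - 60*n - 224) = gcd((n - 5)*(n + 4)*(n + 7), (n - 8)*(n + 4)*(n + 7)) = n^2 + 11*n + 28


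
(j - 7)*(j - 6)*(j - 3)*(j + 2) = j^4 - 14*j^3 + 49*j^2 + 36*j - 252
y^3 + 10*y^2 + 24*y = y*(y + 4)*(y + 6)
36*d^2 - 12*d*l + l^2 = (-6*d + l)^2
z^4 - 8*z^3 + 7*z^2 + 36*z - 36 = (z - 6)*(z - 3)*(z - 1)*(z + 2)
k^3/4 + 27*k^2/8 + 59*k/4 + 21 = (k/4 + 1)*(k + 7/2)*(k + 6)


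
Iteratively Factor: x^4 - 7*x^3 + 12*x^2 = (x)*(x^3 - 7*x^2 + 12*x) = x^2*(x^2 - 7*x + 12) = x^2*(x - 4)*(x - 3)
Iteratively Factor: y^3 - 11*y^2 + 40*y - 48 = (y - 3)*(y^2 - 8*y + 16) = (y - 4)*(y - 3)*(y - 4)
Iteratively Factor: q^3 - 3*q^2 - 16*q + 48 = (q - 3)*(q^2 - 16) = (q - 3)*(q + 4)*(q - 4)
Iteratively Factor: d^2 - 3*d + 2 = (d - 1)*(d - 2)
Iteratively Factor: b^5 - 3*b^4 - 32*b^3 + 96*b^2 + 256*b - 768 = (b + 4)*(b^4 - 7*b^3 - 4*b^2 + 112*b - 192) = (b - 4)*(b + 4)*(b^3 - 3*b^2 - 16*b + 48) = (b - 4)^2*(b + 4)*(b^2 + b - 12) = (b - 4)^2*(b - 3)*(b + 4)*(b + 4)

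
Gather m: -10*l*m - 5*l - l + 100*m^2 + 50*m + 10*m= -6*l + 100*m^2 + m*(60 - 10*l)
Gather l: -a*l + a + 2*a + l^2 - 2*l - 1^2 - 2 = 3*a + l^2 + l*(-a - 2) - 3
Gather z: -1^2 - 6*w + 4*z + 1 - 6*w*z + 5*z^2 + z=-6*w + 5*z^2 + z*(5 - 6*w)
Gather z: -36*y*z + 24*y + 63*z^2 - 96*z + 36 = 24*y + 63*z^2 + z*(-36*y - 96) + 36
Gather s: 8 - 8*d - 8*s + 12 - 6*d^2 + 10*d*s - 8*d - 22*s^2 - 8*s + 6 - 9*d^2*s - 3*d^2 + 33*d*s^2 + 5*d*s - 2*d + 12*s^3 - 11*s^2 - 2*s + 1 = -9*d^2 - 18*d + 12*s^3 + s^2*(33*d - 33) + s*(-9*d^2 + 15*d - 18) + 27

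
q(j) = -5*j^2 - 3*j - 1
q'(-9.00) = 87.00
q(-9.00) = -379.00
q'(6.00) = -63.00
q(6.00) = -199.00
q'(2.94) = -32.40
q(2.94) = -53.04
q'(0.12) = -4.20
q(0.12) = -1.43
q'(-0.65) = 3.50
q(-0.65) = -1.16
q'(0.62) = -9.20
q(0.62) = -4.78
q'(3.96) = -42.60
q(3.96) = -91.29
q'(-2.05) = 17.50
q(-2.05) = -15.86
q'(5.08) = -53.80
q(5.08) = -145.27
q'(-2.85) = 25.50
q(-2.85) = -33.06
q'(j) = -10*j - 3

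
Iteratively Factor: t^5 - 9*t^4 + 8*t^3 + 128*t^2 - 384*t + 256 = (t - 4)*(t^4 - 5*t^3 - 12*t^2 + 80*t - 64) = (t - 4)*(t - 1)*(t^3 - 4*t^2 - 16*t + 64) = (t - 4)^2*(t - 1)*(t^2 - 16) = (t - 4)^2*(t - 1)*(t + 4)*(t - 4)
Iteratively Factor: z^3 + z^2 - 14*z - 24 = (z + 2)*(z^2 - z - 12) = (z - 4)*(z + 2)*(z + 3)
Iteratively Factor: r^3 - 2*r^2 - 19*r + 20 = (r - 5)*(r^2 + 3*r - 4) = (r - 5)*(r - 1)*(r + 4)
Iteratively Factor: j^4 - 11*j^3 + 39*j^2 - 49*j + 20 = (j - 1)*(j^3 - 10*j^2 + 29*j - 20) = (j - 5)*(j - 1)*(j^2 - 5*j + 4) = (j - 5)*(j - 1)^2*(j - 4)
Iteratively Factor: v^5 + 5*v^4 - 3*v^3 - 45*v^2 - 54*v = (v + 3)*(v^4 + 2*v^3 - 9*v^2 - 18*v) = (v - 3)*(v + 3)*(v^3 + 5*v^2 + 6*v) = (v - 3)*(v + 2)*(v + 3)*(v^2 + 3*v) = (v - 3)*(v + 2)*(v + 3)^2*(v)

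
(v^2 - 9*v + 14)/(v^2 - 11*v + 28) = (v - 2)/(v - 4)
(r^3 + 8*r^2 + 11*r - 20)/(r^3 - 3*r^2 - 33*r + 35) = (r + 4)/(r - 7)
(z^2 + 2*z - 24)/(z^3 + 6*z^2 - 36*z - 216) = (z - 4)/(z^2 - 36)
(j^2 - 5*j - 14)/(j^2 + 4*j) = (j^2 - 5*j - 14)/(j*(j + 4))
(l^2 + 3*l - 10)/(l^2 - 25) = (l - 2)/(l - 5)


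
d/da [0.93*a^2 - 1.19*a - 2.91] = 1.86*a - 1.19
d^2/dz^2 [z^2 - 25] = 2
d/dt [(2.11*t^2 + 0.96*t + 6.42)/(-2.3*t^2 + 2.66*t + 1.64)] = (7.8206*t^2 + 36.4528*t - 15.5028)/(5.29*t^4 - 12.236*t^3 - 0.468399999999998*t^2 + 8.7248*t + 2.6896)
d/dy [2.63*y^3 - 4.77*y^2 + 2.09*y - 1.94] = 7.89*y^2 - 9.54*y + 2.09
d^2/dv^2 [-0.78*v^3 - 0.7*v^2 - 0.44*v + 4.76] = -4.68*v - 1.4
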